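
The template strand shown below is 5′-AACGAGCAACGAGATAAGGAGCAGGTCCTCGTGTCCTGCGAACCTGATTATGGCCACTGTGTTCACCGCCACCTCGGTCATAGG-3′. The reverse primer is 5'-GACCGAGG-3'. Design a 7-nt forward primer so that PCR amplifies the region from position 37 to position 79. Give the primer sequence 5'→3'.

The reverse primer's reverse complement CCTCGGTC matches the template at positions 72–79; the product starts at position 37.
The forward primer is identical to the top strand over positions 37–43: TGCGAAC.

5'-TGCGAAC-3'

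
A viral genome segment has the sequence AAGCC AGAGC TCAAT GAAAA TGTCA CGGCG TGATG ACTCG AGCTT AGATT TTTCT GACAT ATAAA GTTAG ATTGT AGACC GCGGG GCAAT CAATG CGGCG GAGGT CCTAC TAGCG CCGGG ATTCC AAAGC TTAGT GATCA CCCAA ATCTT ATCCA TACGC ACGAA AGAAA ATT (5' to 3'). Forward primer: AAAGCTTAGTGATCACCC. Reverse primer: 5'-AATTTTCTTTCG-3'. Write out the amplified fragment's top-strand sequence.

Scanning the template, AAAGCTTAGTGATCACCC occurs at positions 126–143; this primer anneals to the bottom strand there with its 3' end pointing downstream.
Taking the reverse complement of AATTTTCTTTCG gives CGAAAGAAAATT, found at positions 162–173 on the template; the primer anneals here to the top strand with its 3' end pointing upstream.
The product is the template from position 126 through 173 (48 bp).

5'-AAAGCTTAGTGATCACCCAAATCTTATCCATACGCACGAAAGAAAATT-3'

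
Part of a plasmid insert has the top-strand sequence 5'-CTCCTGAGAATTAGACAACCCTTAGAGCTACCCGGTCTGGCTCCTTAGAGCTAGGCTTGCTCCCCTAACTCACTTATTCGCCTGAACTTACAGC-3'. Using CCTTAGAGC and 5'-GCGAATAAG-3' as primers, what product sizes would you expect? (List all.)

62 bp, 39 bp

The forward primer CCTTAGAGC matches the top strand at positions 20–28, 43–51.
The reverse primer's reverse complement is CTTATTCGC, matching at positions 73–81.
Each forward site pairs with the reverse site to give a product ending at position 81: sizes 62, 39 bp.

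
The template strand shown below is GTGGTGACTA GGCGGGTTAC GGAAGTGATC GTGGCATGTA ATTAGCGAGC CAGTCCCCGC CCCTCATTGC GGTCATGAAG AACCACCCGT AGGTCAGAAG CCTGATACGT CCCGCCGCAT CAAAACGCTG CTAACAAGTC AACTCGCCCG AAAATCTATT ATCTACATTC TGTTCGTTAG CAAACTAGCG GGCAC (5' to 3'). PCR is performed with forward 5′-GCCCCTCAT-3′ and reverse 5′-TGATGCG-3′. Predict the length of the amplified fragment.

64 bp

The forward primer matches the template at positions 59–67.
The reverse primer's reverse complement is CGCATCA, which matches the template at positions 116–122.
The product runs from position 59 to position 122, so its length is 122 − 59 + 1 = 64 bp.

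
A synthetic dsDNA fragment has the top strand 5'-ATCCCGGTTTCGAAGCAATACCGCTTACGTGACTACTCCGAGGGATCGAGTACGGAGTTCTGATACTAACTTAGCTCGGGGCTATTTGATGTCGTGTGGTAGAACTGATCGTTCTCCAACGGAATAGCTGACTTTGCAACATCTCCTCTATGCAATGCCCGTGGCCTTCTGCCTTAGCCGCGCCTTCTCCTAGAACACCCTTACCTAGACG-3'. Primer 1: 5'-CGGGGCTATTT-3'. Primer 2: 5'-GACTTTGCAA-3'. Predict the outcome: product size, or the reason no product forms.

Primer 1 (CGGGGCTATTT) matches the top strand at positions 77–87 (3' end points downstream).
Primer 2 (GACTTTGCAA) also matches the top strand directly, at positions 130–139 — its reverse complement TTGCAAAGTC is not present.
Both primers anneal to the bottom strand with 3' ends pointing the same way, so neither can prime synthesis back toward the other.

No product — both primers anneal to the same strand and extend in the same direction.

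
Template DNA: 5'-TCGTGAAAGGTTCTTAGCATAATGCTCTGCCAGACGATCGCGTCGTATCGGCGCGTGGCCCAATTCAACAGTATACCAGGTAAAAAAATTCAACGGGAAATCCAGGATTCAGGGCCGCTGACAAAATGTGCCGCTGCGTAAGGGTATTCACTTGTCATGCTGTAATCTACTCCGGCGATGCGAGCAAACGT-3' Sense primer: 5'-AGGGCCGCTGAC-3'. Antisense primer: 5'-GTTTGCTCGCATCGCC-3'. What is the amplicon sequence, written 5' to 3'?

The forward primer matches the template at positions 111–122.
The reverse primer's reverse complement is GGCGATGCGAGCAAAC, which matches the template at positions 174–189.
The product is the template from position 111 through 189 (79 bp).

5'-AGGGCCGCTGACAAAATGTGCCGCTGCGTAAGGGTATTCACTTGTCATGCTGTAATCTACTCCGGCGATGCGAGCAAAC-3'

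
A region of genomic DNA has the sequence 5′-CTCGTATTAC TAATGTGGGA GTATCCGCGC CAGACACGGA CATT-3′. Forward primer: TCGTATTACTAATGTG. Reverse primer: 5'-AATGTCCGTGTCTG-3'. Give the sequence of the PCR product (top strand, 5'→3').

5'-TCGTATTACTAATGTGGGAGTATCCGCGCCAGACACGGACATT-3'

Forward primer TCGTATTACTAATGTG is found on the top strand at positions 2–17.
The reverse primer's reverse complement is CAGACACGGACATT, which matches the template at positions 31–44.
The product is the template from position 2 through 44 (43 bp).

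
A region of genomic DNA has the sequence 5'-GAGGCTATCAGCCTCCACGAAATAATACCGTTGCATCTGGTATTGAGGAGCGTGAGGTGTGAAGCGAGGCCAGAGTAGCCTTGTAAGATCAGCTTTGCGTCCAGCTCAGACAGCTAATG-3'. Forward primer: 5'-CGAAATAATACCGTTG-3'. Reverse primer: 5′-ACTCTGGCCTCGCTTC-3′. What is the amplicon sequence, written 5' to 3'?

5'-CGAAATAATACCGTTGCATCTGGTATTGAGGAGCGTGAGGTGTGAAGCGAGGCCAGAGT-3'

Forward primer CGAAATAATACCGTTG is found on the top strand at positions 18–33.
Taking the reverse complement of ACTCTGGCCTCGCTTC gives GAAGCGAGGCCAGAGT, found at positions 61–76 on the template; the primer anneals here to the top strand with its 3' end pointing upstream.
The product is the template from position 18 through 76 (59 bp).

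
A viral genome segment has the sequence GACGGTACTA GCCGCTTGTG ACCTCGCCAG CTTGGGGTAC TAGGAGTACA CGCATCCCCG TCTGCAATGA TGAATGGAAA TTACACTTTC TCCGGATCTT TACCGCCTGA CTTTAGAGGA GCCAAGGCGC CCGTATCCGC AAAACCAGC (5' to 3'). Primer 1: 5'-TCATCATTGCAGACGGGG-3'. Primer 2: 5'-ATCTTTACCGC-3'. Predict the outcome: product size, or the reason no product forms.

Primer 1 (TCATCATTGCAGACGGGG) has reverse complement CCCCGTCTGCAATGATGA, which matches the top strand at positions 56–73; primer 1 anneals to the top strand there with its 3' end pointing upstream toward position 56.
Primer 2 (ATCTTTACCGC) matches the top strand directly at positions 96–106; it anneals to the bottom strand with its 3' end pointing downstream toward position 106.
The 3' ends diverge (primer 1 extends toward position 1, primer 2 toward position 149), so the primers never converge on a shared product.

No product — the primers' 3' ends point away from each other.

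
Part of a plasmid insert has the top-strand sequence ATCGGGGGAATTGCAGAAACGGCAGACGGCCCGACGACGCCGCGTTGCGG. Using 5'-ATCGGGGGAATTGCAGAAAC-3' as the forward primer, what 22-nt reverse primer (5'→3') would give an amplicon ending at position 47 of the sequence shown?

The forward primer binds at positions 1–20; the product's 3' end on the top strand is position 47.
The reverse primer anneals to the top strand over positions 26–47, i.e. to ACGGCCCGACGACGCCGCGTTG.
Its sequence written 5'→3' is the reverse complement: CAACGCGGCGTCGTCGGGCCGT.

5'-CAACGCGGCGTCGTCGGGCCGT-3'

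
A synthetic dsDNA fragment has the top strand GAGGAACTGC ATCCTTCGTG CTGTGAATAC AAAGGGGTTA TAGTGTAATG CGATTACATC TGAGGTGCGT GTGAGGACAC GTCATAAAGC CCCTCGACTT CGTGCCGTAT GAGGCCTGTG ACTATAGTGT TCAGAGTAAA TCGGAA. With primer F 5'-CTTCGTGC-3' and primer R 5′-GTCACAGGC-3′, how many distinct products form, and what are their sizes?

Two products: 109 bp, 25 bp

The forward primer CTTCGTGC matches the top strand at positions 14–21, 98–105.
The reverse primer's reverse complement is GCCTGTGAC, matching at positions 114–122.
Each forward site pairs with the reverse site to give a product ending at position 122: sizes 109, 25 bp.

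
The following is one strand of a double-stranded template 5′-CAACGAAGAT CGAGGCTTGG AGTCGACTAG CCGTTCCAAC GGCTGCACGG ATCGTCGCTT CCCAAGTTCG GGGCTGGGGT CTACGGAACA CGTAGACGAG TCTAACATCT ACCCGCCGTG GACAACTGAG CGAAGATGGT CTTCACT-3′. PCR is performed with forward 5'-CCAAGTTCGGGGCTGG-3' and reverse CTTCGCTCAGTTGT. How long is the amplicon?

74 bp

The forward primer matches the template at positions 62–77.
The reverse primer's reverse complement is ACAACTGAGCGAAG, which matches the template at positions 122–135.
Product length = (reverse-primer end) − (forward-primer start) + 1 = 135 − 62 + 1 = 74 bp.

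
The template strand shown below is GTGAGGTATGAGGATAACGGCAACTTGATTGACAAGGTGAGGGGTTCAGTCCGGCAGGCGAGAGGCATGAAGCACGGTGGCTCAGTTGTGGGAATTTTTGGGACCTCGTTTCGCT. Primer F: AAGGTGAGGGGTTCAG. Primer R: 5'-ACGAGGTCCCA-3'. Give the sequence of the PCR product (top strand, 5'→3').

Forward primer AAGGTGAGGGGTTCAG is found on the top strand at positions 34–49.
Reverse complement of the reverse primer: TGGGACCTCGT. This occurs on the top strand at positions 99–109.
The product is the template from position 34 through 109 (76 bp).

5'-AAGGTGAGGGGTTCAGTCCGGCAGGCGAGAGGCATGAAGCACGGTGGCTCAGTTGTGGGAATTTTTGGGACCTCGT-3'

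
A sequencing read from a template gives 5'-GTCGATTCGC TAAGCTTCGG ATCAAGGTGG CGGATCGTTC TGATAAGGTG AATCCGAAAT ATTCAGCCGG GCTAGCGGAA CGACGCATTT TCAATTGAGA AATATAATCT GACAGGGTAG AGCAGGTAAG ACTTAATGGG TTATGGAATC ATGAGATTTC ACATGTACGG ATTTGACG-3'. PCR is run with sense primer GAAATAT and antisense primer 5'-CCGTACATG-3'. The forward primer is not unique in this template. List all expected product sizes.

115 bp, 72 bp

The forward primer GAAATAT matches the top strand at positions 56–62, 99–105.
The reverse primer's reverse complement is CATGTACGG, matching at positions 162–170.
Each forward site pairs with the reverse site to give a product ending at position 170: sizes 115, 72 bp.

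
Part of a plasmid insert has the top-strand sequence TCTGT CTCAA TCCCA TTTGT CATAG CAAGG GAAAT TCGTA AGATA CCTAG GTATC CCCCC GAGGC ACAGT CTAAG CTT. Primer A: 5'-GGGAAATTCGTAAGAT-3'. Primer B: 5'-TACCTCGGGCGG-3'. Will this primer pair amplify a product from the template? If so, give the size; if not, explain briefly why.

No product — primer B has no binding site in the template.

Primer B (TACCTCGGGCGG) does not match the top strand, and its reverse complement CCGCCCGAGGTA does not match either.
With no annealing site for primer B, no amplification occurs.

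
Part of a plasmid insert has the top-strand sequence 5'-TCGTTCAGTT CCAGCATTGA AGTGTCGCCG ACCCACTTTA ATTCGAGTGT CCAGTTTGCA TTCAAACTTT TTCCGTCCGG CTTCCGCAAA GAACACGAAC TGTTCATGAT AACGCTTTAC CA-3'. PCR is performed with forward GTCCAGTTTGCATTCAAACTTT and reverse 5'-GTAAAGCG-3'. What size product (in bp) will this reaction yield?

Scanning the template, GTCCAGTTTGCATTCAAACTTT occurs at positions 49–70; this primer anneals to the bottom strand there with its 3' end pointing downstream.
Taking the reverse complement of GTAAAGCG gives CGCTTTAC, found at positions 113–120 on the template; the primer anneals here to the top strand with its 3' end pointing upstream.
Product length = (reverse-primer end) − (forward-primer start) + 1 = 120 − 49 + 1 = 72 bp.

72 bp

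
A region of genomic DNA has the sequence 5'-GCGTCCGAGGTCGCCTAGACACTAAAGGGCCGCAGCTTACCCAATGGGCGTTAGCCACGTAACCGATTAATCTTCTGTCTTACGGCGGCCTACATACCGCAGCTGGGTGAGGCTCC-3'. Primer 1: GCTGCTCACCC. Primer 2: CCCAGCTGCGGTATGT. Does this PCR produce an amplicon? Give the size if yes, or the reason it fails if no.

Primer 1 (GCTGCTCACCC) does not match the top strand, and its reverse complement GGGTGAGCAGC does not match either.
With no annealing site for primer 1, no amplification occurs.

No product — primer 1 has no binding site in the template.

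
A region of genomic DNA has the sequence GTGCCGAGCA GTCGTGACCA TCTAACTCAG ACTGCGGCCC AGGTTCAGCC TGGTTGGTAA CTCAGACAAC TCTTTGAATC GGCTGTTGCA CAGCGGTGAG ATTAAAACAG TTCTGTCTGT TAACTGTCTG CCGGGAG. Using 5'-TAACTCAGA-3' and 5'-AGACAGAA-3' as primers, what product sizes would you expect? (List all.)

96 bp, 61 bp

The forward primer TAACTCAGA matches the top strand at positions 23–31, 58–66.
The reverse primer's reverse complement is TTCTGTCT, matching at positions 111–118.
Each forward site pairs with the reverse site to give a product ending at position 118: sizes 96, 61 bp.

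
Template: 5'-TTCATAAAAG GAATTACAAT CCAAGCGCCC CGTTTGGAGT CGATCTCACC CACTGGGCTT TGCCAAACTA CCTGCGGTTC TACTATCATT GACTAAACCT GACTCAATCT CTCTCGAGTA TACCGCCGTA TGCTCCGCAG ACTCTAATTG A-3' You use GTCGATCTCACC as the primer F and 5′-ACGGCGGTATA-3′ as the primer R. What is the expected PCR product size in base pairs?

91 bp

Scanning the template, GTCGATCTCACC occurs at positions 39–50; this primer anneals to the bottom strand there with its 3' end pointing downstream.
The reverse primer's reverse complement is TATACCGCCGT, which matches the template at positions 119–129.
Product length = (reverse-primer end) − (forward-primer start) + 1 = 129 − 39 + 1 = 91 bp.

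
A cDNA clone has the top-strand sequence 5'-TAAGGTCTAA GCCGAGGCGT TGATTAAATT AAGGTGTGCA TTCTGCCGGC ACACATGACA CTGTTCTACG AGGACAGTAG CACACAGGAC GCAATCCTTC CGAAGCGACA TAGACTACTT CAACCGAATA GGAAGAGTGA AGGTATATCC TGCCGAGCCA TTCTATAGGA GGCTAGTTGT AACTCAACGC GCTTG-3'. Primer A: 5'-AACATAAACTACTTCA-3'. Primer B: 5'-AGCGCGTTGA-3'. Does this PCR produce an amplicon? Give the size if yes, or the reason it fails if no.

Primer A (AACATAAACTACTTCA) does not match the top strand, and its reverse complement TGAAGTAGTTTATGTT does not match either.
With no annealing site for primer A, no amplification occurs.

No product — primer A has no binding site in the template.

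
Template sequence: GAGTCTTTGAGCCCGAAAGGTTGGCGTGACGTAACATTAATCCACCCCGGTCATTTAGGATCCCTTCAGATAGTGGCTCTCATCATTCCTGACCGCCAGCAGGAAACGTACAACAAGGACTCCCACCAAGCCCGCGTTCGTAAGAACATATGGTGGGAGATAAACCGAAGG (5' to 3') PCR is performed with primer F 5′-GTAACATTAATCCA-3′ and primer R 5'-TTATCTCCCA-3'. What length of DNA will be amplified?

Forward primer GTAACATTAATCCA is found on the top strand at positions 31–44.
Taking the reverse complement of TTATCTCCCA gives TGGGAGATAA, found at positions 154–163 on the template; the primer anneals here to the top strand with its 3' end pointing upstream.
Amplicon spans positions 31–163: 133 bp.

133 bp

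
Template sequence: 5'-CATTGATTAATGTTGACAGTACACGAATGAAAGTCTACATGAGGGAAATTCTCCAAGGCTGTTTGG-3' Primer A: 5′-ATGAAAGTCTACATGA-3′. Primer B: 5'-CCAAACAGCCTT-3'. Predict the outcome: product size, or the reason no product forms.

Yes — a 40 bp product.

Primer A (ATGAAAGTCTACATGA) matches the top strand at positions 27–42; it acts as a forward primer.
Primer B's reverse complement is AAGGCTGTTTGG, matching the top strand at positions 55–66; it acts as a reverse primer.
The 3' ends face each other across positions 27–66, giving a 40 bp product.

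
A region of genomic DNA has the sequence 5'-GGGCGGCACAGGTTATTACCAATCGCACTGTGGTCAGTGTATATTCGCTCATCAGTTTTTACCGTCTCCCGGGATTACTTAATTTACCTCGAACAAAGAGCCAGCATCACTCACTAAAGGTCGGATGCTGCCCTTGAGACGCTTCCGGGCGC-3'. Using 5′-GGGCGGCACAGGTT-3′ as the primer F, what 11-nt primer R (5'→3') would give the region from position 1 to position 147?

5'-CGGAAGCGTCT-3'

The product's 3' end on the top strand is position 147.
The reverse primer anneals to the top strand over positions 137–147, i.e. to AGACGCTTCCG.
Its sequence written 5'→3' is the reverse complement: CGGAAGCGTCT.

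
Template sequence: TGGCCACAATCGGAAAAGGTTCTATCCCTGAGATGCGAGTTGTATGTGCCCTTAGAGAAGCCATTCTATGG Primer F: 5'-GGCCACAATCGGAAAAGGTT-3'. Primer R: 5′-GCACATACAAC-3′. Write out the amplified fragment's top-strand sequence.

5'-GGCCACAATCGGAAAAGGTTCTATCCCTGAGATGCGAGTTGTATGTGC-3'

Scanning the template, GGCCACAATCGGAAAAGGTT occurs at positions 2–21; this primer anneals to the bottom strand there with its 3' end pointing downstream.
Taking the reverse complement of GCACATACAAC gives GTTGTATGTGC, found at positions 39–49 on the template; the primer anneals here to the top strand with its 3' end pointing upstream.
The product is the template from position 2 through 49 (48 bp).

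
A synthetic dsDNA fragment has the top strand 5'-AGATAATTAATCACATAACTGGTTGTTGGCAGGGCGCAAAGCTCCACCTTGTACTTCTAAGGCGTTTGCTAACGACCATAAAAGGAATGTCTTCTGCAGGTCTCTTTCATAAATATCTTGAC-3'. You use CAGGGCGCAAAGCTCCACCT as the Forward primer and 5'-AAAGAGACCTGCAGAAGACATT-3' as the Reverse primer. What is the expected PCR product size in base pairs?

78 bp

Scanning the template, CAGGGCGCAAAGCTCCACCT occurs at positions 30–49; this primer anneals to the bottom strand there with its 3' end pointing downstream.
Taking the reverse complement of AAAGAGACCTGCAGAAGACATT gives AATGTCTTCTGCAGGTCTCTTT, found at positions 86–107 on the template; the primer anneals here to the top strand with its 3' end pointing upstream.
Product length = (reverse-primer end) − (forward-primer start) + 1 = 107 − 30 + 1 = 78 bp.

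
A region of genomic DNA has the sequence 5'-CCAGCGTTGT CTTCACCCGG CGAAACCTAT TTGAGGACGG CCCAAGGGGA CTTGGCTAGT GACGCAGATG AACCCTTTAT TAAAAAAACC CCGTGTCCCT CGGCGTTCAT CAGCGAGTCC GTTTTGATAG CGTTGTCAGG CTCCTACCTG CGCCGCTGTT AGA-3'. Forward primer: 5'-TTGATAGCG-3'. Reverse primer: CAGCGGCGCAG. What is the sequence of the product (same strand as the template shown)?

Forward primer TTGATAGCG is found on the top strand at positions 124–132.
The reverse primer's reverse complement is CTGCGCCGCTG, which matches the template at positions 148–158.
The product is the template from position 124 through 158 (35 bp).

5'-TTGATAGCGTTGTCAGGCTCCTACCTGCGCCGCTG-3'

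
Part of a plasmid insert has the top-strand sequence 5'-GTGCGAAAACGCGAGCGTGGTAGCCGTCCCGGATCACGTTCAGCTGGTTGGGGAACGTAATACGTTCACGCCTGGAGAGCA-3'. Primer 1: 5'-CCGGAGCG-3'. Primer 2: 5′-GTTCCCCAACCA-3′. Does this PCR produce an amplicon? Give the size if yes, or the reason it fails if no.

No product — primer 1 has no binding site in the template.

Primer 1 (CCGGAGCG) does not match the top strand, and its reverse complement CGCTCCGG does not match either.
With no annealing site for primer 1, no amplification occurs.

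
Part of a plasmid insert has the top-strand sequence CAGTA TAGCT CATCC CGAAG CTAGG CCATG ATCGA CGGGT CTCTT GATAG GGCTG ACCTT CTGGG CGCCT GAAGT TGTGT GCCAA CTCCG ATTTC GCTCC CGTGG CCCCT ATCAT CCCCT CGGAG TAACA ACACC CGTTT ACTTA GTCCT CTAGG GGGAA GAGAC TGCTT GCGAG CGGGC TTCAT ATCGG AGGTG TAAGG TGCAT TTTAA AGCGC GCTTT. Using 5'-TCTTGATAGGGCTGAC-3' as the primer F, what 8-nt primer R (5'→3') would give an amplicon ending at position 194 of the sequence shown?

5'-ACCTCCGA-3'

The forward primer binds at positions 42–57; the product's 3' end on the top strand is position 194.
The reverse primer anneals to the top strand over positions 187–194, i.e. to TCGGAGGT.
Its sequence written 5'→3' is the reverse complement: ACCTCCGA.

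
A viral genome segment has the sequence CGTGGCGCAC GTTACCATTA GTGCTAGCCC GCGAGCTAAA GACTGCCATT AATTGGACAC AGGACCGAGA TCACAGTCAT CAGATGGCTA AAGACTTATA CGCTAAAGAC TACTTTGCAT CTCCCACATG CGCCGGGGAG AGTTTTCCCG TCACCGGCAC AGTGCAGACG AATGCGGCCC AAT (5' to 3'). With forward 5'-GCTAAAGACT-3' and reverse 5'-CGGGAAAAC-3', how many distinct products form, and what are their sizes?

The forward primer GCTAAAGACT matches the top strand at positions 35–44, 87–96, 102–111.
The reverse primer's reverse complement is GTTTTCCCG, matching at positions 142–150.
Each forward site pairs with the reverse site to give a product ending at position 150: sizes 116, 64, 49 bp.

Three products: 116 bp, 64 bp, 49 bp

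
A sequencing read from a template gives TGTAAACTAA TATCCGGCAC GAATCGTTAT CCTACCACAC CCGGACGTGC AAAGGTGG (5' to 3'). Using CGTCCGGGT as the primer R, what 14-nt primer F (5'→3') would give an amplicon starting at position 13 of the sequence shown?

5'-TCCGGCACGAATCG-3'

The reverse primer's reverse complement ACCCGGACG matches the template at positions 39–47; the product starts at position 13.
The forward primer is identical to the top strand over positions 13–26: TCCGGCACGAATCG.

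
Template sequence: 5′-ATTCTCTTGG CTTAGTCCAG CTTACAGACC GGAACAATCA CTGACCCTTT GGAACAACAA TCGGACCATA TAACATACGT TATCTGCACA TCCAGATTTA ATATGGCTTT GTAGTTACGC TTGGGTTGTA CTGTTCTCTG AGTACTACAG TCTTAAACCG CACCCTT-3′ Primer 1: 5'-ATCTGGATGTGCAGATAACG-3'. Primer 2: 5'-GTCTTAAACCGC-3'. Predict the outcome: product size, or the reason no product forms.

Primer 1 (ATCTGGATGTGCAGATAACG) has reverse complement CGTTATCTGCACATCCAGAT, which matches the top strand at positions 78–97; primer 1 anneals to the top strand there with its 3' end pointing upstream toward position 78.
Primer 2 (GTCTTAAACCGC) matches the top strand directly at positions 150–161; it anneals to the bottom strand with its 3' end pointing downstream toward position 161.
The 3' ends diverge (primer 1 extends toward position 1, primer 2 toward position 167), so the primers never converge on a shared product.

No product — the primers' 3' ends point away from each other.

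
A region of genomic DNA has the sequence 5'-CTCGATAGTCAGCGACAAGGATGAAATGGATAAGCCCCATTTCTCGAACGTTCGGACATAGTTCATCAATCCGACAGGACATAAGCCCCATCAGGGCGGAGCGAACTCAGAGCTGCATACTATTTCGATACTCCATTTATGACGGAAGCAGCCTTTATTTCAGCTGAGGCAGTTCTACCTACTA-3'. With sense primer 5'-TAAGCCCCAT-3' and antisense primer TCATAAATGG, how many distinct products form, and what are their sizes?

Two products: 112 bp, 61 bp

The forward primer TAAGCCCCAT matches the top strand at positions 31–40, 82–91.
The reverse primer's reverse complement is CCATTTATGA, matching at positions 133–142.
Each forward site pairs with the reverse site to give a product ending at position 142: sizes 112, 61 bp.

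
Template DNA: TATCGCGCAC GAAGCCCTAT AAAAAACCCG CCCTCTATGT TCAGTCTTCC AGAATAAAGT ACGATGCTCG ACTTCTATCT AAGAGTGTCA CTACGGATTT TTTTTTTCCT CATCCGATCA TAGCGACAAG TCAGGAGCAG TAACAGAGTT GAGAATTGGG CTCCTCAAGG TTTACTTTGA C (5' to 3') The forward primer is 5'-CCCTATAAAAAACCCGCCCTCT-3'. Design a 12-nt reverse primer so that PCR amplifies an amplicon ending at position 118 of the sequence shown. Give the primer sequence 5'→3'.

The forward primer binds at positions 15–36; the product's 3' end on the top strand is position 118.
The reverse primer anneals to the top strand over positions 107–118, i.e. to TCCTCATCCGAT.
Its sequence written 5'→3' is the reverse complement: ATCGGATGAGGA.

5'-ATCGGATGAGGA-3'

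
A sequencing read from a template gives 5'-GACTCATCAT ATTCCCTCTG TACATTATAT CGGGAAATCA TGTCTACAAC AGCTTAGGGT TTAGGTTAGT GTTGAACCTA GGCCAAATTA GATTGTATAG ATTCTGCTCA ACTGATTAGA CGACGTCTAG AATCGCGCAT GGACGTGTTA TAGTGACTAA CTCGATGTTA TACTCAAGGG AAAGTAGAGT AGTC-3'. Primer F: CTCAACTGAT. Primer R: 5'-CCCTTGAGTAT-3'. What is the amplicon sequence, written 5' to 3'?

5'-CTCAACTGATTAGACGACGTCTAGAATCGCGCATGGACGTGTTATAGTGACTAACTCGATGTTATACTCAAGGG-3'

Scanning the template, CTCAACTGAT occurs at positions 107–116; this primer anneals to the bottom strand there with its 3' end pointing downstream.
Reverse complement of the reverse primer: ATACTCAAGGG. This occurs on the top strand at positions 170–180.
The product is the template from position 107 through 180 (74 bp).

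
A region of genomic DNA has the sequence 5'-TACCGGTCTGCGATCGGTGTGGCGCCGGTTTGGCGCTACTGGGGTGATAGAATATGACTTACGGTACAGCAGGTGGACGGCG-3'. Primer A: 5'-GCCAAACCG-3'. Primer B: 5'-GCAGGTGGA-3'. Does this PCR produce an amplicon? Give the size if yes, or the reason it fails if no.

No product — the primers' 3' ends point away from each other.

Primer A (GCCAAACCG) has reverse complement CGGTTTGGC, which matches the top strand at positions 26–34; primer A anneals to the top strand there with its 3' end pointing upstream toward position 26.
Primer B (GCAGGTGGA) matches the top strand directly at positions 69–77; it anneals to the bottom strand with its 3' end pointing downstream toward position 77.
The 3' ends diverge (primer A extends toward position 1, primer B toward position 82), so the primers never converge on a shared product.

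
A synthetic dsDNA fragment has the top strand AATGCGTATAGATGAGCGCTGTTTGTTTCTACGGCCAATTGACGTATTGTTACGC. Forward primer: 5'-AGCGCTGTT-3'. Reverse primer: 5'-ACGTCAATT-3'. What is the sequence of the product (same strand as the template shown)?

5'-AGCGCTGTTTGTTTCTACGGCCAATTGACGT-3'

The forward primer matches the template at positions 15–23.
The reverse primer's reverse complement is AATTGACGT, which matches the template at positions 37–45.
The product is the template from position 15 through 45 (31 bp).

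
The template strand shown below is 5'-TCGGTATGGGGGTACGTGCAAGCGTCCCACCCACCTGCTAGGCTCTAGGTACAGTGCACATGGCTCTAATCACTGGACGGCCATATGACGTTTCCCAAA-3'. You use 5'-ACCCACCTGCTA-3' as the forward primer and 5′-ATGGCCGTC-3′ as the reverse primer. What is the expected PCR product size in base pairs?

56 bp

Forward primer ACCCACCTGCTA is found on the top strand at positions 29–40.
Reverse complement of the reverse primer: GACGGCCAT. This occurs on the top strand at positions 76–84.
Amplicon spans positions 29–84: 56 bp.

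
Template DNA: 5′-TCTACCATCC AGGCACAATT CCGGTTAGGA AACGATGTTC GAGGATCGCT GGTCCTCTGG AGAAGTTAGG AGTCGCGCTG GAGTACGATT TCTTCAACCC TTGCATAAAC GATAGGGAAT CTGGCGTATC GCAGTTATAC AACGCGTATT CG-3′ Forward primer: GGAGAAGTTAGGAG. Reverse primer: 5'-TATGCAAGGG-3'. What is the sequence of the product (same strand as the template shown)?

Scanning the template, GGAGAAGTTAGGAG occurs at positions 59–72; this primer anneals to the bottom strand there with its 3' end pointing downstream.
Taking the reverse complement of TATGCAAGGG gives CCCTTGCATA, found at positions 98–107 on the template; the primer anneals here to the top strand with its 3' end pointing upstream.
The product is the template from position 59 through 107 (49 bp).

5'-GGAGAAGTTAGGAGTCGCGCTGGAGTACGATTTCTTCAACCCTTGCATA-3'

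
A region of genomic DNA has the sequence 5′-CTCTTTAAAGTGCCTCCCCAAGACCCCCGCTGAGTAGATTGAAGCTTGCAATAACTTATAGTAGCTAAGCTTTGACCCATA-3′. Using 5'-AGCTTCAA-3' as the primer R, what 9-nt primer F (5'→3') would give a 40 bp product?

5'-AAAGTGCCT-3'

The reverse primer's reverse complement TTGAAGCT matches the template at positions 39–46, so the product ends at position 46.
A 40 bp product then starts at position 46 − 40 + 1 = 7.
The forward primer is identical to the top strand there: AAAGTGCCT.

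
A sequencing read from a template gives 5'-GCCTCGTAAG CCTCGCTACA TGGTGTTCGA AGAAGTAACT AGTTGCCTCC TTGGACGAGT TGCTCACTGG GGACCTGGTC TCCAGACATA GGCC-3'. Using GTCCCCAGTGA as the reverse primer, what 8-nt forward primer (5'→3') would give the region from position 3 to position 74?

The reverse primer's reverse complement TCACTGGGGAC matches the template at positions 64–74; the product starts at position 3.
The forward primer is identical to the top strand over positions 3–10: CTCGTAAG.

5'-CTCGTAAG-3'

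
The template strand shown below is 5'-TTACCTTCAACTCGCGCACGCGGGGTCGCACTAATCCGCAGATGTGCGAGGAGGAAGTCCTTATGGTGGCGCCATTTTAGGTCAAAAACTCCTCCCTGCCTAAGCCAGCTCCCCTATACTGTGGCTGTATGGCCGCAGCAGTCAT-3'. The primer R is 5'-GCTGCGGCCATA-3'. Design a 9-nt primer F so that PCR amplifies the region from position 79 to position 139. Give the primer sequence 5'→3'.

The reverse primer's reverse complement TATGGCCGCAGC matches the template at positions 128–139; the product starts at position 79.
The forward primer is identical to the top strand over positions 79–87: AGGTCAAAA.

5'-AGGTCAAAA-3'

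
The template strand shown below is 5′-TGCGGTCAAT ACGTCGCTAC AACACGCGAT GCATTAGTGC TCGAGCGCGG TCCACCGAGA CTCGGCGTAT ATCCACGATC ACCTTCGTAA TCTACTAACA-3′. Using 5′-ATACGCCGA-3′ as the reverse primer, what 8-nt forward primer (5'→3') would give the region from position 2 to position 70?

5'-GCGGTCAA-3'

The reverse primer's reverse complement TCGGCGTAT matches the template at positions 62–70; the product starts at position 2.
The forward primer is identical to the top strand over positions 2–9: GCGGTCAA.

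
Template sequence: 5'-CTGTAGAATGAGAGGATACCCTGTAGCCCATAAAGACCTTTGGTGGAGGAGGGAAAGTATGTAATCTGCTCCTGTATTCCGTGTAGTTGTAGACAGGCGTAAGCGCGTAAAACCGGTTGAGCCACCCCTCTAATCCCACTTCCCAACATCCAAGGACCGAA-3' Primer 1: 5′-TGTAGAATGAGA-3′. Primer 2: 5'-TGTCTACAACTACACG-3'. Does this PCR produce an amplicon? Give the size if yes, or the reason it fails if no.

Yes — a 94 bp product.

Primer 1 (TGTAGAATGAGA) matches the top strand at positions 2–13; it acts as a forward primer.
Primer 2's reverse complement is CGTGTAGTTGTAGACA, matching the top strand at positions 80–95; it acts as a reverse primer.
The 3' ends face each other across positions 2–95, giving a 94 bp product.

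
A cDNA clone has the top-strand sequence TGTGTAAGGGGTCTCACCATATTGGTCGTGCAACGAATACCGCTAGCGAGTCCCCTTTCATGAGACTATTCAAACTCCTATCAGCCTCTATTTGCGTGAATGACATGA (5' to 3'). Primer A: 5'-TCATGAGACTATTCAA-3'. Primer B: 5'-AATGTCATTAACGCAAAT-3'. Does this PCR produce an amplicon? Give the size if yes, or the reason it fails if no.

Primer B (AATGTCATTAACGCAAAT) does not match the top strand, and its reverse complement ATTTGCGTTAATGACATT does not match either.
With no annealing site for primer B, no amplification occurs.

No product — primer B has no binding site in the template.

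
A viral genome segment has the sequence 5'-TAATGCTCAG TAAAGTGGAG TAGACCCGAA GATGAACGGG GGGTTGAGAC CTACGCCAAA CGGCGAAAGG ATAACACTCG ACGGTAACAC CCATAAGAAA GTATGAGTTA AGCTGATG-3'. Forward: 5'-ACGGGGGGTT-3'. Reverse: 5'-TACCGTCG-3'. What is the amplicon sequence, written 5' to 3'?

5'-ACGGGGGGTTGAGACCTACGCCAAACGGCGAAAGGATAACACTCGACGGTA-3'

Scanning the template, ACGGGGGGTT occurs at positions 36–45; this primer anneals to the bottom strand there with its 3' end pointing downstream.
The reverse primer's reverse complement is CGACGGTA, which matches the template at positions 79–86.
The product is the template from position 36 through 86 (51 bp).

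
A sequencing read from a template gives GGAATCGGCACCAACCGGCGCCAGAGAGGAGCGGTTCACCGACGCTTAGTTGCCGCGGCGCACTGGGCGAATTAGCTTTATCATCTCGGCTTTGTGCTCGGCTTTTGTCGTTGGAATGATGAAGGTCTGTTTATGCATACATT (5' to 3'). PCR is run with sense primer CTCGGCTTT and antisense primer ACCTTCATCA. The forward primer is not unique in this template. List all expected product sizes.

42 bp, 30 bp

The forward primer CTCGGCTTT matches the top strand at positions 85–93, 97–105.
The reverse primer's reverse complement is TGATGAAGGT, matching at positions 117–126.
Each forward site pairs with the reverse site to give a product ending at position 126: sizes 42, 30 bp.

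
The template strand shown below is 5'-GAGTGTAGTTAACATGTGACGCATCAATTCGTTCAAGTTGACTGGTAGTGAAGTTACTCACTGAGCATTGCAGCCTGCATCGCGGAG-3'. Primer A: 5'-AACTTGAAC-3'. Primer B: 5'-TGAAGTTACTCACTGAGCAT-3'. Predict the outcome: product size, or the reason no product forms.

No product — the primers' 3' ends point away from each other.

Primer A (AACTTGAAC) has reverse complement GTTCAAGTT, which matches the top strand at positions 31–39; primer A anneals to the top strand there with its 3' end pointing upstream toward position 31.
Primer B (TGAAGTTACTCACTGAGCAT) matches the top strand directly at positions 49–68; it anneals to the bottom strand with its 3' end pointing downstream toward position 68.
The 3' ends diverge (primer A extends toward position 1, primer B toward position 87), so the primers never converge on a shared product.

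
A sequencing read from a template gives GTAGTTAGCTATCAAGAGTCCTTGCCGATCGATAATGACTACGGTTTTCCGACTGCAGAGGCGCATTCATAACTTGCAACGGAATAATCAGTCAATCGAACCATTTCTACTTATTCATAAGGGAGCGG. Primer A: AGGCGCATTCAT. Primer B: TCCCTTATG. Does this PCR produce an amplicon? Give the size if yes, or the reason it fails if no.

Yes — a 66 bp product.

Primer A (AGGCGCATTCAT) matches the top strand at positions 59–70; it acts as a forward primer.
Primer B's reverse complement is CATAAGGGA, matching the top strand at positions 116–124; it acts as a reverse primer.
The 3' ends face each other across positions 59–124, giving a 66 bp product.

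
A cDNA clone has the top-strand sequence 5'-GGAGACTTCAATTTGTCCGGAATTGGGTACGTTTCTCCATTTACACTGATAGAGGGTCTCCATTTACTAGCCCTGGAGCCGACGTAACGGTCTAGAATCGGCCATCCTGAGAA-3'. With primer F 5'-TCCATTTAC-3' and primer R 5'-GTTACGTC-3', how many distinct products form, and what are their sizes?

The forward primer TCCATTTAC matches the top strand at positions 36–44, 59–67.
The reverse primer's reverse complement is GACGTAAC, matching at positions 81–88.
Each forward site pairs with the reverse site to give a product ending at position 88: sizes 53, 30 bp.

Two products: 53 bp, 30 bp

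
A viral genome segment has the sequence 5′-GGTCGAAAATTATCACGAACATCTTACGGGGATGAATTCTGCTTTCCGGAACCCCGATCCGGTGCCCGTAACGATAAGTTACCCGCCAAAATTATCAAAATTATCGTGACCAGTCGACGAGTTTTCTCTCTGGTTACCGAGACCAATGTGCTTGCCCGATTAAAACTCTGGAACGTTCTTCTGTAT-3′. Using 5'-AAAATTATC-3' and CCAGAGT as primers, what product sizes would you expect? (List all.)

The forward primer AAAATTATC matches the top strand at positions 6–14, 88–96, 97–105.
The reverse primer's reverse complement is ACTCTGG, matching at positions 165–171.
Each forward site pairs with the reverse site to give a product ending at position 171: sizes 166, 84, 75 bp.

166 bp, 84 bp, 75 bp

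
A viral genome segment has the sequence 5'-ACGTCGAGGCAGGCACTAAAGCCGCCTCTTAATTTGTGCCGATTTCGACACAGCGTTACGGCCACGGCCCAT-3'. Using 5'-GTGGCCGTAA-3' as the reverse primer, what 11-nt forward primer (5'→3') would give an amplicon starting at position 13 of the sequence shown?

The reverse primer's reverse complement TTACGGCCAC matches the template at positions 56–65; the product starts at position 13.
The forward primer is identical to the top strand over positions 13–23: GCACTAAAGCC.

5'-GCACTAAAGCC-3'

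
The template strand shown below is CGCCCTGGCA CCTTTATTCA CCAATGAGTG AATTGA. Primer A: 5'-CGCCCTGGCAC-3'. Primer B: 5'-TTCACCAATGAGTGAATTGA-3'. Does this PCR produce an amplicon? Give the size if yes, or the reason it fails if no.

Primer A (CGCCCTGGCAC) matches the top strand at positions 1–11 (3' end points downstream).
Primer B (TTCACCAATGAGTGAATTGA) also matches the top strand directly, at positions 17–36 — its reverse complement TCAATTCACTCATTGGTGAA is not present.
Both primers anneal to the bottom strand with 3' ends pointing the same way, so neither can prime synthesis back toward the other.

No product — both primers anneal to the same strand and extend in the same direction.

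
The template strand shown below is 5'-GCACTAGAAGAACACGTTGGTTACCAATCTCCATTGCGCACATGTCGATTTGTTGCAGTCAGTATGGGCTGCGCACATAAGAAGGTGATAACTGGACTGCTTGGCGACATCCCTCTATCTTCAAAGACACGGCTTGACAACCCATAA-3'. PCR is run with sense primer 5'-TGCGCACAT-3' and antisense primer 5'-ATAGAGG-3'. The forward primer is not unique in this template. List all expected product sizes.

The forward primer TGCGCACAT matches the top strand at positions 35–43, 70–78.
The reverse primer's reverse complement is CCTCTAT, matching at positions 112–118.
Each forward site pairs with the reverse site to give a product ending at position 118: sizes 84, 49 bp.

84 bp, 49 bp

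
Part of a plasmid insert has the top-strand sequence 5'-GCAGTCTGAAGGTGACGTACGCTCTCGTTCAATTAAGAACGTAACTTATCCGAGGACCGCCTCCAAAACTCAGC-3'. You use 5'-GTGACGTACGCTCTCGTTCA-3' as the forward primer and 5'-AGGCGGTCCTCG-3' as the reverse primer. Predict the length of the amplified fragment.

Scanning the template, GTGACGTACGCTCTCGTTCA occurs at positions 12–31; this primer anneals to the bottom strand there with its 3' end pointing downstream.
The reverse primer's reverse complement is CGAGGACCGCCT, which matches the template at positions 51–62.
Product length = (reverse-primer end) − (forward-primer start) + 1 = 62 − 12 + 1 = 51 bp.

51 bp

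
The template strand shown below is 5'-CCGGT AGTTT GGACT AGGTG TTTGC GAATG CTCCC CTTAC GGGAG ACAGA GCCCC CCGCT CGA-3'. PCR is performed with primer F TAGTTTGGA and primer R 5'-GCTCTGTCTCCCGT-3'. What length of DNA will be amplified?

The forward primer matches the template at positions 5–13.
Taking the reverse complement of GCTCTGTCTCCCGT gives ACGGGAGACAGAGC, found at positions 39–52 on the template; the primer anneals here to the top strand with its 3' end pointing upstream.
Product length = (reverse-primer end) − (forward-primer start) + 1 = 52 − 5 + 1 = 48 bp.

48 bp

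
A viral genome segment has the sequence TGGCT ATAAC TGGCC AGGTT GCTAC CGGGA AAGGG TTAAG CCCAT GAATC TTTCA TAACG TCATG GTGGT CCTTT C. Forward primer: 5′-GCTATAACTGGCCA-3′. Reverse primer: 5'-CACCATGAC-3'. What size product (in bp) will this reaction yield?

Forward primer GCTATAACTGGCCA is found on the top strand at positions 3–16.
Taking the reverse complement of CACCATGAC gives GTCATGGTG, found at positions 60–68 on the template; the primer anneals here to the top strand with its 3' end pointing upstream.
The product runs from position 3 to position 68, so its length is 68 − 3 + 1 = 66 bp.

66 bp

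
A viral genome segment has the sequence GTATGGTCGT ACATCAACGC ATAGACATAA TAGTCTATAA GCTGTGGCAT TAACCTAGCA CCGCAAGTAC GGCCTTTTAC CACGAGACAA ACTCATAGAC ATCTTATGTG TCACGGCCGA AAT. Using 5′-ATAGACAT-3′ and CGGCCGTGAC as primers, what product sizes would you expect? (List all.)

The forward primer ATAGACAT matches the top strand at positions 21–28, 95–102.
The reverse primer's reverse complement is GTCACGGCCG, matching at positions 110–119.
Each forward site pairs with the reverse site to give a product ending at position 119: sizes 99, 25 bp.

99 bp, 25 bp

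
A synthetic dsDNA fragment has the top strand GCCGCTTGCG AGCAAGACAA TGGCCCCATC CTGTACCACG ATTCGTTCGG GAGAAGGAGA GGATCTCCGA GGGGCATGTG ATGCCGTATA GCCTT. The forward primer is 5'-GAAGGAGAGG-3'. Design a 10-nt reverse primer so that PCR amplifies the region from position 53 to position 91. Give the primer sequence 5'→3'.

5'-CTATACGGCA-3'

The product's 3' end on the top strand is position 91.
The reverse primer anneals to the top strand over positions 82–91, i.e. to TGCCGTATAG.
Its sequence written 5'→3' is the reverse complement: CTATACGGCA.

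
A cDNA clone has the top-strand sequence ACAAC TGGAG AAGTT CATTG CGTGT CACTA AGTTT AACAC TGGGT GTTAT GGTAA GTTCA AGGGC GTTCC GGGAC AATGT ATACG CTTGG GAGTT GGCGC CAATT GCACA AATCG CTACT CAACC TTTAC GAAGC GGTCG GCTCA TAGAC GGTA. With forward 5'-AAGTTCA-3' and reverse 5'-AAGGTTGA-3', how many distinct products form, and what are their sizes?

The forward primer AAGTTCA matches the top strand at positions 11–17, 54–60.
The reverse primer's reverse complement is TCAACCTT, matching at positions 120–127.
Each forward site pairs with the reverse site to give a product ending at position 127: sizes 117, 74 bp.

Two products: 117 bp, 74 bp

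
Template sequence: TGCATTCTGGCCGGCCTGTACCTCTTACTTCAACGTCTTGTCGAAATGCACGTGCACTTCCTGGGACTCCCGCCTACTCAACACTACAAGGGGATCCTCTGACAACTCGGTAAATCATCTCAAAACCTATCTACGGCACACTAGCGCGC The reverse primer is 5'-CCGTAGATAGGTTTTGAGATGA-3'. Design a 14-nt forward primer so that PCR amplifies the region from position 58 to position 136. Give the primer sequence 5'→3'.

The reverse primer's reverse complement TCATCTCAAAACCTATCTACGG matches the template at positions 115–136; the product starts at position 58.
The forward primer is identical to the top strand over positions 58–71: TTCCTGGGACTCCC.

5'-TTCCTGGGACTCCC-3'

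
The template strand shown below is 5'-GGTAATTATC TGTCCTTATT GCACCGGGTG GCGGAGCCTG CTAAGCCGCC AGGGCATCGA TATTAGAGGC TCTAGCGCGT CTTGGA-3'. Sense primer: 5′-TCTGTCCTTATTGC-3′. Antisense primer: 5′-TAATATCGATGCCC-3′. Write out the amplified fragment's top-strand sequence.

The forward primer matches the template at positions 9–22.
The reverse primer's reverse complement is GGGCATCGATATTA, which matches the template at positions 52–65.
The product is the template from position 9 through 65 (57 bp).

5'-TCTGTCCTTATTGCACCGGGTGGCGGAGCCTGCTAAGCCGCCAGGGCATCGATATTA-3'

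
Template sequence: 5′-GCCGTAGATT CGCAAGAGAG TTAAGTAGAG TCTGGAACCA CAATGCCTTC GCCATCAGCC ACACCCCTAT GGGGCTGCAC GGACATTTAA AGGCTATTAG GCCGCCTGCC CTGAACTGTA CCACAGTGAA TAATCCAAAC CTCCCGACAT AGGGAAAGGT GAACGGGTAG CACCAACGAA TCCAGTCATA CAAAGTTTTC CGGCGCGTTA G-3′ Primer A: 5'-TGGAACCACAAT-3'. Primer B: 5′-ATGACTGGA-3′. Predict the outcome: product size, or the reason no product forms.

Primer A (TGGAACCACAAT) matches the top strand at positions 33–44; it acts as a forward primer.
Primer B's reverse complement is TCCAGTCAT, matching the top strand at positions 181–189; it acts as a reverse primer.
The 3' ends face each other across positions 33–189, giving a 157 bp product.

Yes — a 157 bp product.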